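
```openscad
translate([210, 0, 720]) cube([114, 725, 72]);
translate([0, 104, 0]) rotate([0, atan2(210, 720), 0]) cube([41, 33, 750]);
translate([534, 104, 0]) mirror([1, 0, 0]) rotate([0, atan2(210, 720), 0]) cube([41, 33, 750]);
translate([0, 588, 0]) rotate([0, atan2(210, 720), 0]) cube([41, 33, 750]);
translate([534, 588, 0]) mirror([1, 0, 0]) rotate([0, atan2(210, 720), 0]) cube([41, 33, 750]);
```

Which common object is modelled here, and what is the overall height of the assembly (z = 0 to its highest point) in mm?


A sawhorse. The overall height is 792 mm.

A beam across two mirrored pairs of raked legs — a sawhorse. The beam's underside is at z = 720 (matching the legs' vertical rise in atan2(210, 720)) and the beam is 72 mm tall, so its top is at 720 + 72 = 792 mm. The raked legs top out at the beam's underside, so that is the highest point.


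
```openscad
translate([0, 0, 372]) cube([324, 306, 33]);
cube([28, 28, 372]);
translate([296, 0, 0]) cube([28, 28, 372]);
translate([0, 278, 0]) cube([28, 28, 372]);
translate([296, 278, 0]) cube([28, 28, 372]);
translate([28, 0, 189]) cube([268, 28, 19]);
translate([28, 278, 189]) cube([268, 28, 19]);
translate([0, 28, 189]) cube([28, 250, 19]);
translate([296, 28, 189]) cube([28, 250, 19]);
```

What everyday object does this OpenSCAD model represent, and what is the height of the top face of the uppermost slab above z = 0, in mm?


A stool. The seat height is 405 mm.

A 324×306×33 slab at z = 372 on four corner posts — a stool. The seat top is 372 + 33 = 405 mm.


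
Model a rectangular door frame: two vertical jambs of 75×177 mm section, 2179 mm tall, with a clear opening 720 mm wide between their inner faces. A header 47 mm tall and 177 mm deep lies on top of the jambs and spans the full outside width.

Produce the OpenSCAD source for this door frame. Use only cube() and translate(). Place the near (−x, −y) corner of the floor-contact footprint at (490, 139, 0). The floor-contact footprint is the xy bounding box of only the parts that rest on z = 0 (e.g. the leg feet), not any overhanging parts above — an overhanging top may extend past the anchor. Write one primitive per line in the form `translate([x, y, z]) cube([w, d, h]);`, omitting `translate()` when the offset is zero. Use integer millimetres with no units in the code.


translate([490, 139, 0]) cube([75, 177, 2179]);
translate([1285, 139, 0]) cube([75, 177, 2179]);
translate([490, 139, 2179]) cube([870, 177, 47]);


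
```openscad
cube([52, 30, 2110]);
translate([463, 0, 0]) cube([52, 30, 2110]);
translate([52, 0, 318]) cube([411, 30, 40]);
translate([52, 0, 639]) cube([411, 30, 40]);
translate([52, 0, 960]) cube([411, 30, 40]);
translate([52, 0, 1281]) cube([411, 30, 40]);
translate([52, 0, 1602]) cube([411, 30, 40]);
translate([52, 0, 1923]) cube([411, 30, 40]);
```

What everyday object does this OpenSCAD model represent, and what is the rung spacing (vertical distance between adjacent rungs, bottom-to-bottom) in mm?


A ladder. The rung spacing is 321 mm.

Two tall 52×30 posts with 6 short bars between them — a ladder. Adjacent rungs sit at z = 318 and z = 639, so the spacing is 639 − 318 = 321 mm.


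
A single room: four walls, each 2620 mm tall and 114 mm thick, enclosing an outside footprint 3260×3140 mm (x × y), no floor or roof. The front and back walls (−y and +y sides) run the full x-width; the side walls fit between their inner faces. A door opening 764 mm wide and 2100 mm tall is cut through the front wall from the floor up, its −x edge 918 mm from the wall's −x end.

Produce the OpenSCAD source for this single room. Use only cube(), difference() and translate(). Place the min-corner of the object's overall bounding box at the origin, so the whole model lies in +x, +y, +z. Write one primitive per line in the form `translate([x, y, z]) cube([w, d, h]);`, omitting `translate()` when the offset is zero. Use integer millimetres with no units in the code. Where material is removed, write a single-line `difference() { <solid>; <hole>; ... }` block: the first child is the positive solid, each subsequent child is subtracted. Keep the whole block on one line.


difference() { cube([3260, 114, 2620]); translate([918, 0, 0]) cube([764, 114, 2100]); }
translate([0, 3026, 0]) cube([3260, 114, 2620]);
translate([0, 114, 0]) cube([114, 2912, 2620]);
translate([3146, 114, 0]) cube([114, 2912, 2620]);


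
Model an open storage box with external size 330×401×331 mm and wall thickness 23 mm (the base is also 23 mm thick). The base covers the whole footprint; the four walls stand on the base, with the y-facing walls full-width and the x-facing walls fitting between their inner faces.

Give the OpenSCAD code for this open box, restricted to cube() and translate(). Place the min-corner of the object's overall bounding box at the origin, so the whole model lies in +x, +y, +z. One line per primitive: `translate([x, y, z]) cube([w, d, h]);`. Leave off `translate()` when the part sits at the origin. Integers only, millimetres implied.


cube([330, 401, 23]);
translate([0, 0, 23]) cube([330, 23, 308]);
translate([0, 378, 23]) cube([330, 23, 308]);
translate([0, 23, 23]) cube([23, 355, 308]);
translate([307, 23, 23]) cube([23, 355, 308]);


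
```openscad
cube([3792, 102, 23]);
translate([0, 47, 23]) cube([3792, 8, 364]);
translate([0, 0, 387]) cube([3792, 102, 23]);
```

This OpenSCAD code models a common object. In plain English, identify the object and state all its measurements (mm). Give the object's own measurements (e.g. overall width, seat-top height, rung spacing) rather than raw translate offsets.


An I-beam lying along x, 3792 mm long. Overall section height 410 mm. Two flanges 102 mm wide (y) and 23 mm thick, one on the floor and one at the top; a web 8 mm thick runs between them, centred on the flange width.


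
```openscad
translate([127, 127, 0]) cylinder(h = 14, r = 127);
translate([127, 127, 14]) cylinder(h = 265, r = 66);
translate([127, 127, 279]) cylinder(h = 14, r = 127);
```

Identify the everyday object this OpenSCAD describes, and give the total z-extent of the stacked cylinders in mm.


A spool. The overall height is 293 mm.

Three coaxial cylinders, large–small–large — a spool. Two 14 mm flanges and a 265 mm core give 14 + 265 + 14 = 293 mm.


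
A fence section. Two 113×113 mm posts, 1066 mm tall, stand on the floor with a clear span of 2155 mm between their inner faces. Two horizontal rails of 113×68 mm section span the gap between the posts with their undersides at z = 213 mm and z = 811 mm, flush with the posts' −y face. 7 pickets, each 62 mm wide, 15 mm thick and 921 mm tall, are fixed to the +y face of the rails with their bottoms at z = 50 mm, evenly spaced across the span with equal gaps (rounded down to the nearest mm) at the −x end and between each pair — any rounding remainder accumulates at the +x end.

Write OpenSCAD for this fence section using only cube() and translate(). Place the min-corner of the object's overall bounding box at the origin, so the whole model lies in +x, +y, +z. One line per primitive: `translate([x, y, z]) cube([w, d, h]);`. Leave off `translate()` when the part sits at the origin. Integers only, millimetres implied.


cube([113, 113, 1066]);
translate([2268, 0, 0]) cube([113, 113, 1066]);
translate([113, 0, 213]) cube([2155, 113, 68]);
translate([113, 0, 811]) cube([2155, 113, 68]);
translate([328, 113, 50]) cube([62, 15, 921]);
translate([605, 113, 50]) cube([62, 15, 921]);
translate([882, 113, 50]) cube([62, 15, 921]);
translate([1159, 113, 50]) cube([62, 15, 921]);
translate([1436, 113, 50]) cube([62, 15, 921]);
translate([1713, 113, 50]) cube([62, 15, 921]);
translate([1990, 113, 50]) cube([62, 15, 921]);


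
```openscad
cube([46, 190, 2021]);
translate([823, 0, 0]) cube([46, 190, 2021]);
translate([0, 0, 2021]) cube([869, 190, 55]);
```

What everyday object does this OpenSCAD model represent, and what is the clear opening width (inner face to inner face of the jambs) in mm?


A door frame. The clear opening width is 777 mm.

Two 2021 mm tall posts with a header on top — a door frame. The left jamb is 46 mm wide at x = 0; the right jamb starts at x = 823. The clear opening is 823 − 46 = 777 mm.


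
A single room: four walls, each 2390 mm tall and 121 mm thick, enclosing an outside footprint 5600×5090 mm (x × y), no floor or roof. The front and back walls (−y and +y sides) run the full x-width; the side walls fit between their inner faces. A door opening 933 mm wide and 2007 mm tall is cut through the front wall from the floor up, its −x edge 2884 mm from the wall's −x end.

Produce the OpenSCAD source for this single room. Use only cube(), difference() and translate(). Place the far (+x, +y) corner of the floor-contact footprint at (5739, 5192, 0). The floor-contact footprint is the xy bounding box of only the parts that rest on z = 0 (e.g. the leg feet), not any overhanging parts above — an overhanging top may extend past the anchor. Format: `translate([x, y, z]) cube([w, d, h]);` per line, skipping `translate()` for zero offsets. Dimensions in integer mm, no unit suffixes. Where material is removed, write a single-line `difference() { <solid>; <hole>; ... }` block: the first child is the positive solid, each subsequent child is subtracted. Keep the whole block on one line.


difference() { translate([139, 102, 0]) cube([5600, 121, 2390]); translate([3023, 102, 0]) cube([933, 121, 2007]); }
translate([139, 5071, 0]) cube([5600, 121, 2390]);
translate([139, 223, 0]) cube([121, 4848, 2390]);
translate([5618, 223, 0]) cube([121, 4848, 2390]);


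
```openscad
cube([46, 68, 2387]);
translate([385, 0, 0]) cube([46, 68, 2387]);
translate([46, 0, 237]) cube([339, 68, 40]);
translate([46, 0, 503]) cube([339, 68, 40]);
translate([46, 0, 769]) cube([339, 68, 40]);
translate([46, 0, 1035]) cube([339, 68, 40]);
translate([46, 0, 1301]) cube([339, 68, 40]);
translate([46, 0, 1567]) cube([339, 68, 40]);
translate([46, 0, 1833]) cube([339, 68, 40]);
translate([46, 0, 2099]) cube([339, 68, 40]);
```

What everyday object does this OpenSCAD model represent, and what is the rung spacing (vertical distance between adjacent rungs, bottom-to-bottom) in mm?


A ladder. The rung spacing is 266 mm.

Two tall 46×68 posts with 8 short bars between them — a ladder. Adjacent rungs sit at z = 237 and z = 503, so the spacing is 503 − 237 = 266 mm.


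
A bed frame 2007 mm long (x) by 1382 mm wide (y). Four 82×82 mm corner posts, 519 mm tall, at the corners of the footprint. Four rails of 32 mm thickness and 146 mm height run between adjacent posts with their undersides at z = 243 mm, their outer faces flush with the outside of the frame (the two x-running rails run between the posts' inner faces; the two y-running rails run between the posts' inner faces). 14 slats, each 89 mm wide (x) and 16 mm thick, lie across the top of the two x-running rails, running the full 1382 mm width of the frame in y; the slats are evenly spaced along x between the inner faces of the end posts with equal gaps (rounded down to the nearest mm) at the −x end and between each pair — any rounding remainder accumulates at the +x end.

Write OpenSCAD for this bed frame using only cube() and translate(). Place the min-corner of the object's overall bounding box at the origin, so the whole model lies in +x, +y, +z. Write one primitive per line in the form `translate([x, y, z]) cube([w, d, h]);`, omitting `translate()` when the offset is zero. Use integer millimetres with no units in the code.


cube([82, 82, 519]);
translate([0, 1300, 0]) cube([82, 82, 519]);
translate([1925, 0, 0]) cube([82, 82, 519]);
translate([1925, 1300, 0]) cube([82, 82, 519]);
translate([82, 0, 243]) cube([1843, 32, 146]);
translate([82, 1350, 243]) cube([1843, 32, 146]);
translate([0, 82, 243]) cube([32, 1218, 146]);
translate([1975, 82, 243]) cube([32, 1218, 146]);
translate([121, 0, 389]) cube([89, 1382, 16]);
translate([249, 0, 389]) cube([89, 1382, 16]);
translate([377, 0, 389]) cube([89, 1382, 16]);
translate([505, 0, 389]) cube([89, 1382, 16]);
translate([633, 0, 389]) cube([89, 1382, 16]);
translate([761, 0, 389]) cube([89, 1382, 16]);
translate([889, 0, 389]) cube([89, 1382, 16]);
translate([1017, 0, 389]) cube([89, 1382, 16]);
translate([1145, 0, 389]) cube([89, 1382, 16]);
translate([1273, 0, 389]) cube([89, 1382, 16]);
translate([1401, 0, 389]) cube([89, 1382, 16]);
translate([1529, 0, 389]) cube([89, 1382, 16]);
translate([1657, 0, 389]) cube([89, 1382, 16]);
translate([1785, 0, 389]) cube([89, 1382, 16]);


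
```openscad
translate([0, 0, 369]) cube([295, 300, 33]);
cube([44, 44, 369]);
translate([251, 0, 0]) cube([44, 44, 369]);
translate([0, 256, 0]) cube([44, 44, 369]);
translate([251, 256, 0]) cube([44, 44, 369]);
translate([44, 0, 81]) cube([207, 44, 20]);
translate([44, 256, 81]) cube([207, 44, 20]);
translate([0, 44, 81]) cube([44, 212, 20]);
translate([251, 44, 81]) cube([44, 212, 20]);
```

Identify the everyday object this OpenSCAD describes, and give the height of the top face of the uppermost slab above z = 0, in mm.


A stool. The seat height is 402 mm.

A 295×300×33 slab at z = 369 on four corner posts — a stool. The seat top is 369 + 33 = 402 mm.


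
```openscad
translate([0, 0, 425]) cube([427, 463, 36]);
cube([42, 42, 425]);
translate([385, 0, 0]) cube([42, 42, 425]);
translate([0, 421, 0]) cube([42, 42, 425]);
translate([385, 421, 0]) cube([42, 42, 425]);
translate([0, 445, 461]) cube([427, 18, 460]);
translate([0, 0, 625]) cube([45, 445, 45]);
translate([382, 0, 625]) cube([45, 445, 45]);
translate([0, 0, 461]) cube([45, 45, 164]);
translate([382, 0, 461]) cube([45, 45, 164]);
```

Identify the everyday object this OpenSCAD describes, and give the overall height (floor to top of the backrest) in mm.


A chair. The overall height is 921 mm.

A slab on four corner posts with a tall panel at the back — a chair. The seat slab sits at z = 425 with thickness 36, and the 460 mm backrest starts at the seat top, so the overall height is 425 + 36 + 460 = 921 mm.


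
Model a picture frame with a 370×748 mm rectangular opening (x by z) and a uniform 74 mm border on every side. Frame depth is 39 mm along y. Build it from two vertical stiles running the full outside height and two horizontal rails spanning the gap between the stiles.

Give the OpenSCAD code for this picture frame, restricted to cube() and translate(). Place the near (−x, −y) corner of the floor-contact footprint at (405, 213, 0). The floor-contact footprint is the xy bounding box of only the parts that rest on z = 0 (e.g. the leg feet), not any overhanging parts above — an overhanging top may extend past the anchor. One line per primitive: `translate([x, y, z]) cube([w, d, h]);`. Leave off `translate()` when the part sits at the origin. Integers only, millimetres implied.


translate([405, 213, 0]) cube([74, 39, 896]);
translate([849, 213, 0]) cube([74, 39, 896]);
translate([479, 213, 0]) cube([370, 39, 74]);
translate([479, 213, 822]) cube([370, 39, 74]);


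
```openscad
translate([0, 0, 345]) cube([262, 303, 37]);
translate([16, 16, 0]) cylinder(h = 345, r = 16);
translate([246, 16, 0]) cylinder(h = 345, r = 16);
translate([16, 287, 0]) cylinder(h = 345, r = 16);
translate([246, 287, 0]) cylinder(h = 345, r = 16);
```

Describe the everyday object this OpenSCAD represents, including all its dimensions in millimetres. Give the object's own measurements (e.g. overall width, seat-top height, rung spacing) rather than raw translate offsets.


A four-legged stool. The seat is a 262×303×37 mm slab whose top surface is at z = 382 mm; four round legs, each 32 mm in diameter, run from the floor (z = 0) to the underside of the seat, each leg's axis is inset half a diameter from the nearest pair of seat edges (so the leg's bounding box is flush with the corner).


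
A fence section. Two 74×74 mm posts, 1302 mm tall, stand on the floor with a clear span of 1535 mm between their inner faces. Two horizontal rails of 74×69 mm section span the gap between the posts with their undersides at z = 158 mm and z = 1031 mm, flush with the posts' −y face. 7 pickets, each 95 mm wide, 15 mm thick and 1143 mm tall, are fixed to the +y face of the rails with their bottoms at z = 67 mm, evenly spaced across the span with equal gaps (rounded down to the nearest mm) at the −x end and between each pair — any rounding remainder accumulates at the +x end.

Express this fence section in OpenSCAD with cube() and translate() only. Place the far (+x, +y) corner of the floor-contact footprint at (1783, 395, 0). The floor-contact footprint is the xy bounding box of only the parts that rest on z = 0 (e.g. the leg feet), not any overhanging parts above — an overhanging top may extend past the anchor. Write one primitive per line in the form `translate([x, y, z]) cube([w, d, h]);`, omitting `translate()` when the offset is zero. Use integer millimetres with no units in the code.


translate([100, 321, 0]) cube([74, 74, 1302]);
translate([1709, 321, 0]) cube([74, 74, 1302]);
translate([174, 321, 158]) cube([1535, 74, 69]);
translate([174, 321, 1031]) cube([1535, 74, 69]);
translate([282, 395, 67]) cube([95, 15, 1143]);
translate([485, 395, 67]) cube([95, 15, 1143]);
translate([688, 395, 67]) cube([95, 15, 1143]);
translate([891, 395, 67]) cube([95, 15, 1143]);
translate([1094, 395, 67]) cube([95, 15, 1143]);
translate([1297, 395, 67]) cube([95, 15, 1143]);
translate([1500, 395, 67]) cube([95, 15, 1143]);


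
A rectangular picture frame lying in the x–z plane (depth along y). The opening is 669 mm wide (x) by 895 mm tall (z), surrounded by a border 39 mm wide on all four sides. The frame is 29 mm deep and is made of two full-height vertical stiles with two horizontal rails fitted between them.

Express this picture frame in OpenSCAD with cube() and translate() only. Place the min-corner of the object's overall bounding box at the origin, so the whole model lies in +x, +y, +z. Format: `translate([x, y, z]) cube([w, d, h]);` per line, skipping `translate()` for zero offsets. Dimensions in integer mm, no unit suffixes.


cube([39, 29, 973]);
translate([708, 0, 0]) cube([39, 29, 973]);
translate([39, 0, 0]) cube([669, 29, 39]);
translate([39, 0, 934]) cube([669, 29, 39]);


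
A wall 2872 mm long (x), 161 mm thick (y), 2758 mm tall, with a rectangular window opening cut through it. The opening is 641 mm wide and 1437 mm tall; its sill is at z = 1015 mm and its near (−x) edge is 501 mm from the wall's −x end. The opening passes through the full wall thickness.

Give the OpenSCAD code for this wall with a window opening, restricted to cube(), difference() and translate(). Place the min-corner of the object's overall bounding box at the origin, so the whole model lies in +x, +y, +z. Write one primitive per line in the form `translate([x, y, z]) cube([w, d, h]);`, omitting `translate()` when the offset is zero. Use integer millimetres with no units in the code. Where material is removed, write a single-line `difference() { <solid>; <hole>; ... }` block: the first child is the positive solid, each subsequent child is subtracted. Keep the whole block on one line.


difference() { cube([2872, 161, 2758]); translate([501, 0, 1015]) cube([641, 161, 1437]); }


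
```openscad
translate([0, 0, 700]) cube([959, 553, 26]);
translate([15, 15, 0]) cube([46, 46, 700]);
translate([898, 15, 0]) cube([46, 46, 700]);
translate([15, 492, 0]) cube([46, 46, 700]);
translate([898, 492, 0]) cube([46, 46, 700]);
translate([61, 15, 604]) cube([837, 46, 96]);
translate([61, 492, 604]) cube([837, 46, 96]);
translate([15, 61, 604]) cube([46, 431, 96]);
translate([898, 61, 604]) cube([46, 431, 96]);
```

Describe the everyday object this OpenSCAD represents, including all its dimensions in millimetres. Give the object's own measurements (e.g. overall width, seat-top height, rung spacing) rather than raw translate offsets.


A rectangular dining table. The top is 959×553×26 mm with its upper surface at z = 726 mm. It stands on four 46×46 mm square legs, each inset 15 mm from the nearest pair of top edges, running from the floor to the underside of the top. Four apron rails, 46 mm thick and 96 mm tall, run between adjacent legs with their top edges flush with the underside of the top and their outer faces flush with the legs' outer faces.


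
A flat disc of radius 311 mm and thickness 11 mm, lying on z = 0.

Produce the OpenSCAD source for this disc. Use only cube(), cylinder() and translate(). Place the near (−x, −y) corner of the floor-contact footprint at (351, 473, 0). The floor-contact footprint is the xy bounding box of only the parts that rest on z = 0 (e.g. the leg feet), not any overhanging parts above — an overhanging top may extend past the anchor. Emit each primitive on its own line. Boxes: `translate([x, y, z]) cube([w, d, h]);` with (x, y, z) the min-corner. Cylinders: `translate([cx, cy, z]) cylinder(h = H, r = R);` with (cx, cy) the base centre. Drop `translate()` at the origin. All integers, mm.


translate([662, 784, 0]) cylinder(h = 11, r = 311);


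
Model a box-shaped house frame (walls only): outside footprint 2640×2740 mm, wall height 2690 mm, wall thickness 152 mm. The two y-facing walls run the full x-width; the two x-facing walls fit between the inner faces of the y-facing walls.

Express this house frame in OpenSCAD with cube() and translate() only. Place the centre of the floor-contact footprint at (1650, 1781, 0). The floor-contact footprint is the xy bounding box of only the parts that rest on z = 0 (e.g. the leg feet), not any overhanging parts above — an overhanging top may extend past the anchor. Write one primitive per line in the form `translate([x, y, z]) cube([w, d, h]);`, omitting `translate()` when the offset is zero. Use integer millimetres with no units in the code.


translate([330, 411, 0]) cube([2640, 152, 2690]);
translate([330, 2999, 0]) cube([2640, 152, 2690]);
translate([330, 563, 0]) cube([152, 2436, 2690]);
translate([2818, 563, 0]) cube([152, 2436, 2690]);


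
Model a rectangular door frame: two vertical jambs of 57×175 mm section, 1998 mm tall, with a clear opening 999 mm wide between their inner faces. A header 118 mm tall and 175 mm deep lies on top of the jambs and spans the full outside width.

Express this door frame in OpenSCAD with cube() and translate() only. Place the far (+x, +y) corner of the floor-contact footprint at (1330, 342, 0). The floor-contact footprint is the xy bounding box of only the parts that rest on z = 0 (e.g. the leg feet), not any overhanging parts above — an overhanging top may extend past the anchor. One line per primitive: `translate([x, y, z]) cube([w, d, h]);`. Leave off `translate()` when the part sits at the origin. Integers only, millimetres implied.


translate([217, 167, 0]) cube([57, 175, 1998]);
translate([1273, 167, 0]) cube([57, 175, 1998]);
translate([217, 167, 1998]) cube([1113, 175, 118]);


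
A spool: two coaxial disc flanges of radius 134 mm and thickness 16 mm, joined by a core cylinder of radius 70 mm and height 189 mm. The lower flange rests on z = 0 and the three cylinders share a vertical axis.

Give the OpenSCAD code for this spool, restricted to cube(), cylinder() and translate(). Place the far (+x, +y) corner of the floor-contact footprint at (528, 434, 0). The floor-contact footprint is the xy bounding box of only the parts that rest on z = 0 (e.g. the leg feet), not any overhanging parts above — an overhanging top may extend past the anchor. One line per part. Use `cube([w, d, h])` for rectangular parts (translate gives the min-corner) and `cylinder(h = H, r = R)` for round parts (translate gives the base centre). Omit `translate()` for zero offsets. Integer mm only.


translate([394, 300, 0]) cylinder(h = 16, r = 134);
translate([394, 300, 16]) cylinder(h = 189, r = 70);
translate([394, 300, 205]) cylinder(h = 16, r = 134);


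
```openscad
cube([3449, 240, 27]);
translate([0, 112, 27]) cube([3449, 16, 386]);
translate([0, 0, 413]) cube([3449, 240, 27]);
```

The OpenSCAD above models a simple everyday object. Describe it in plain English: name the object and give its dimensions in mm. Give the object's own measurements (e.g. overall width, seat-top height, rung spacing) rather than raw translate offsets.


An I-beam lying along x, 3449 mm long. Overall section height 440 mm. Two flanges 240 mm wide (y) and 27 mm thick, one on the floor and one at the top; a web 16 mm thick runs between them, centred on the flange width.


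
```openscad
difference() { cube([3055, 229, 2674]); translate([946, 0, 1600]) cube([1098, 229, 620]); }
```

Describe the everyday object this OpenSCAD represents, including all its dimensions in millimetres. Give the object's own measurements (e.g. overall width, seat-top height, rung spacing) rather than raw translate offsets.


A wall 3055 mm long (x), 229 mm thick (y), 2674 mm tall, with a rectangular window opening cut through it. The opening is 1098 mm wide and 620 mm tall; its sill is at z = 1600 mm and its near (−x) edge is 946 mm from the wall's −x end. The opening passes through the full wall thickness.


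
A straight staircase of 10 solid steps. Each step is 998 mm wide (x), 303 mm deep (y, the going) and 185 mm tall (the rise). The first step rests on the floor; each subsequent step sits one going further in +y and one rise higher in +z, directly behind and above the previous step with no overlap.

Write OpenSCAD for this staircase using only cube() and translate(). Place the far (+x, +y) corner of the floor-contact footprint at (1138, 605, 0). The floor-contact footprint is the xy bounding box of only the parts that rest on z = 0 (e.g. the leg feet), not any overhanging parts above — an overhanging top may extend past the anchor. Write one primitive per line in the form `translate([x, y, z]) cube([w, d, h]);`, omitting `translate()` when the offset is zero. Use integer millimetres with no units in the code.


translate([140, 302, 0]) cube([998, 303, 185]);
translate([140, 605, 185]) cube([998, 303, 185]);
translate([140, 908, 370]) cube([998, 303, 185]);
translate([140, 1211, 555]) cube([998, 303, 185]);
translate([140, 1514, 740]) cube([998, 303, 185]);
translate([140, 1817, 925]) cube([998, 303, 185]);
translate([140, 2120, 1110]) cube([998, 303, 185]);
translate([140, 2423, 1295]) cube([998, 303, 185]);
translate([140, 2726, 1480]) cube([998, 303, 185]);
translate([140, 3029, 1665]) cube([998, 303, 185]);


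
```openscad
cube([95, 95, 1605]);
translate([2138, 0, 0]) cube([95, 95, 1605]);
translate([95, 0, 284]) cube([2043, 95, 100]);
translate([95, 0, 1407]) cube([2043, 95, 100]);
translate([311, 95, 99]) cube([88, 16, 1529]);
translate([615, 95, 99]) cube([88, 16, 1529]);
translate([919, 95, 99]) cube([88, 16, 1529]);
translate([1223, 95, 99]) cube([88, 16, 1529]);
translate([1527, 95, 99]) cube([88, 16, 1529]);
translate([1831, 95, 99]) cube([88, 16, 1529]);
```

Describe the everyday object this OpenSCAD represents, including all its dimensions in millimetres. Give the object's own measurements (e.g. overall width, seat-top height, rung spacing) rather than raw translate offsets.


A fence section. Two 95×95 mm posts, 1605 mm tall, stand on the floor with a clear span of 2043 mm between their inner faces. Two horizontal rails of 95×100 mm section span the gap between the posts with their undersides at z = 284 mm and z = 1407 mm, flush with the posts' −y face. 6 pickets, each 88 mm wide, 16 mm thick and 1529 mm tall, are fixed to the +y face of the rails with their bottoms at z = 99 mm, spaced across the span with a 216 mm gap after the −x post and between neighbouring pickets, with 219 mm left before the +x post.


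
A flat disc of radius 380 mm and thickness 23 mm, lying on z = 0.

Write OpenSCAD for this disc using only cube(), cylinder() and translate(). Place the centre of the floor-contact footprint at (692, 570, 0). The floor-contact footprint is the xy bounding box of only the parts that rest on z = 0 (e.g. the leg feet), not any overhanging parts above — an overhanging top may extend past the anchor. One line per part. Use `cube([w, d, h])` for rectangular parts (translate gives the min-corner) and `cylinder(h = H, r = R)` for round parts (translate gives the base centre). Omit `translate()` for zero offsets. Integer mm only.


translate([692, 570, 0]) cylinder(h = 23, r = 380);


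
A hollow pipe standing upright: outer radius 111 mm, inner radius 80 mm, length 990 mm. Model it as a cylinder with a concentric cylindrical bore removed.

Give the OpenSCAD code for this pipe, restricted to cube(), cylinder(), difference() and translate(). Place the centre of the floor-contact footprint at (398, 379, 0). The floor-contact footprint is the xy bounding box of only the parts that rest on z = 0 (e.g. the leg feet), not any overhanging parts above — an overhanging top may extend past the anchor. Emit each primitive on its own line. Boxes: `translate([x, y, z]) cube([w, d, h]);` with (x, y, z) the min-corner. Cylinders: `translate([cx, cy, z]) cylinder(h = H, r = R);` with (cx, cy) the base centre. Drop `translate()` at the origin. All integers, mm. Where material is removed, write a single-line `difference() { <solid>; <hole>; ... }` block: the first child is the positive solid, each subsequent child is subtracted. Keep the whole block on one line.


difference() { translate([398, 379, 0]) cylinder(h = 990, r = 111); translate([398, 379, 0]) cylinder(h = 990, r = 80); }


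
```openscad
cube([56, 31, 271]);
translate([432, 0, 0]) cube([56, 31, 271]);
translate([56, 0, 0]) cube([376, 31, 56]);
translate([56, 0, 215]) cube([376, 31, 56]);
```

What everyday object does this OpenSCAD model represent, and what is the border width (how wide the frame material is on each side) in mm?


A picture frame. The border width is 56 mm.

Four thin pieces enclosing a rectangular opening — a picture frame. The two full-height stiles are 271 mm tall; the top rail sits at z = 215 and is 56 mm tall, so the border above the opening is 271 − 215 = 56 mm, matching the stile x-width.


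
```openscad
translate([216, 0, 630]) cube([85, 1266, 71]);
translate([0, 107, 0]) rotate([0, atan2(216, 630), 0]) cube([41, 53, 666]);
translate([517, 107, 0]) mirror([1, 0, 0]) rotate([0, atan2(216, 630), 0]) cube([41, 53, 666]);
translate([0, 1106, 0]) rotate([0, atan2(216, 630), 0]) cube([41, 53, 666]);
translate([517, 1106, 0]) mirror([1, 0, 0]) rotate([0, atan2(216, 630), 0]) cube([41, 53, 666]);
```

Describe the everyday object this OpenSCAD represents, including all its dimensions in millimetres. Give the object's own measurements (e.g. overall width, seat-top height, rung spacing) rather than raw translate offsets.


A sawhorse. A 85×1266×71 mm beam (x, y, z) sits on two A-frame leg pairs. Each pair is two raked legs of 41×53 mm section (53 mm along y) splaying symmetrically in x. Each leg rises 630 mm vertically over 216 mm of horizontal reach and is 666 mm long along its own axis. Every leg's outer bottom edge rests on the floor and its outer top edge meets a bottom edge of the beam — the left legs (tilting toward +x) meet the beam's −x bottom edge, the right legs (their mirror images, tilting toward −x) meet its +x bottom edge — so the leg tops tuck under the beam, the beam's underside is 630 mm above the floor, and the feet are 517 mm apart outside-to-outside with the beam centred between them. The two leg pairs are set in 107 mm from either end of the beam.


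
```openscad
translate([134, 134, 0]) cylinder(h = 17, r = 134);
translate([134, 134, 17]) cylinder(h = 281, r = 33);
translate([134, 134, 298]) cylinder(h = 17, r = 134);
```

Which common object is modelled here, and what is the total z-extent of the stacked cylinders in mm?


A spool. The overall height is 315 mm.

Three coaxial cylinders, large–small–large — a spool. Two 17 mm flanges and a 281 mm core give 17 + 281 + 17 = 315 mm.


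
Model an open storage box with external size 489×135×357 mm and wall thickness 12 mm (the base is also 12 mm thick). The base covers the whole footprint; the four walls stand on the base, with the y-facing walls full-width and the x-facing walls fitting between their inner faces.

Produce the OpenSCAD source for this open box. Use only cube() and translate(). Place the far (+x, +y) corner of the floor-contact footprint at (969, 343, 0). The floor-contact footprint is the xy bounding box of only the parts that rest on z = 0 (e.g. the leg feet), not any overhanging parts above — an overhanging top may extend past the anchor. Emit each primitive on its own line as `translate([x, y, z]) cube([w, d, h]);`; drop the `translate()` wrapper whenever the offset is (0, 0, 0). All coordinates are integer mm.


translate([480, 208, 0]) cube([489, 135, 12]);
translate([480, 208, 12]) cube([489, 12, 345]);
translate([480, 331, 12]) cube([489, 12, 345]);
translate([480, 220, 12]) cube([12, 111, 345]);
translate([957, 220, 12]) cube([12, 111, 345]);


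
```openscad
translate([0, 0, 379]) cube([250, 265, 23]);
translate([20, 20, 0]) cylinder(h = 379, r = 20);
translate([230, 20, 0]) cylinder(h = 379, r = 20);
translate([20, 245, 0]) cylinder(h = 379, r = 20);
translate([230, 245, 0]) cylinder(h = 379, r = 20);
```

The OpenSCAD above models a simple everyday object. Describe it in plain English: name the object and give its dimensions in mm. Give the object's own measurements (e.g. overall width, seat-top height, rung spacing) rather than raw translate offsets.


A simple wooden stool: a rectangular seat 250 mm (x) by 265 mm (y), 23 mm thick, top face at z = 402 mm, on four round legs, each 40 mm in diameter. The legs rest on z = 0, each leg's axis is inset half a diameter from the nearest pair of seat edges (so the leg's bounding box is flush with the corner).


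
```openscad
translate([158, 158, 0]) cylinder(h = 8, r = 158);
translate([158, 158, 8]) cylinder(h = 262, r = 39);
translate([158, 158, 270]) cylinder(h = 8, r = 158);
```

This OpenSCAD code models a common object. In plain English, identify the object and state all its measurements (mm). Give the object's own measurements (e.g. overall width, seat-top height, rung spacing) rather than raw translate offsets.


A spool: two coaxial disc flanges of radius 158 mm and thickness 8 mm, joined by a core cylinder of radius 39 mm and height 262 mm. The lower flange rests on z = 0 and the three cylinders share a vertical axis.


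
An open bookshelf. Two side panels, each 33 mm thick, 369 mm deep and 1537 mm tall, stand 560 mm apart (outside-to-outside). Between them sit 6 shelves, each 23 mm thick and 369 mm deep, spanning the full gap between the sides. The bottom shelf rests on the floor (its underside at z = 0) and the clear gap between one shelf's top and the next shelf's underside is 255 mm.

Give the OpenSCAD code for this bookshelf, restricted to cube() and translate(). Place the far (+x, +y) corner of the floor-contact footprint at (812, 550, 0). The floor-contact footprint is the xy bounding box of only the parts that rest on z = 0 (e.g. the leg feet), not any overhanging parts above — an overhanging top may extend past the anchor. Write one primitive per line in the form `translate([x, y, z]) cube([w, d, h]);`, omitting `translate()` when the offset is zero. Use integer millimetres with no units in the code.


translate([252, 181, 0]) cube([33, 369, 1537]);
translate([779, 181, 0]) cube([33, 369, 1537]);
translate([285, 181, 0]) cube([494, 369, 23]);
translate([285, 181, 278]) cube([494, 369, 23]);
translate([285, 181, 556]) cube([494, 369, 23]);
translate([285, 181, 834]) cube([494, 369, 23]);
translate([285, 181, 1112]) cube([494, 369, 23]);
translate([285, 181, 1390]) cube([494, 369, 23]);


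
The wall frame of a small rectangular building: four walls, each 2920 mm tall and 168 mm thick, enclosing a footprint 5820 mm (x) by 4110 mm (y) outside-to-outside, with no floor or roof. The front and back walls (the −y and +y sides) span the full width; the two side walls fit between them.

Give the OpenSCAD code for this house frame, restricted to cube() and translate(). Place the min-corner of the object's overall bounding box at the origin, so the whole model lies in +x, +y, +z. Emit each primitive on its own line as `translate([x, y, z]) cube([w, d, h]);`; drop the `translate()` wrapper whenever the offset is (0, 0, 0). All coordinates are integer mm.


cube([5820, 168, 2920]);
translate([0, 3942, 0]) cube([5820, 168, 2920]);
translate([0, 168, 0]) cube([168, 3774, 2920]);
translate([5652, 168, 0]) cube([168, 3774, 2920]);


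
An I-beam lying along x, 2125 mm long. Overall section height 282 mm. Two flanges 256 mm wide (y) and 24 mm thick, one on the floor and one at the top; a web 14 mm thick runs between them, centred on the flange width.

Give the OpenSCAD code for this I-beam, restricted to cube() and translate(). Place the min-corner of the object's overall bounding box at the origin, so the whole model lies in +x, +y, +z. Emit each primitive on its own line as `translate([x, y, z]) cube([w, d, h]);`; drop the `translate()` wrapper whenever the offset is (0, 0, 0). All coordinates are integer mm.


cube([2125, 256, 24]);
translate([0, 121, 24]) cube([2125, 14, 234]);
translate([0, 0, 258]) cube([2125, 256, 24]);


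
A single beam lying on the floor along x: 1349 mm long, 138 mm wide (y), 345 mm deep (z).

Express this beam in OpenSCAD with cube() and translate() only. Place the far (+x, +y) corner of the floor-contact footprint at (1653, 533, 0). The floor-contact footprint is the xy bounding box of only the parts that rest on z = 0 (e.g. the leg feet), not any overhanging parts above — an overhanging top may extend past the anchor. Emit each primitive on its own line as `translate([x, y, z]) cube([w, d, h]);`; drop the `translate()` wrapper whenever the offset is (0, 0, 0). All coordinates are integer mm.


translate([304, 395, 0]) cube([1349, 138, 345]);


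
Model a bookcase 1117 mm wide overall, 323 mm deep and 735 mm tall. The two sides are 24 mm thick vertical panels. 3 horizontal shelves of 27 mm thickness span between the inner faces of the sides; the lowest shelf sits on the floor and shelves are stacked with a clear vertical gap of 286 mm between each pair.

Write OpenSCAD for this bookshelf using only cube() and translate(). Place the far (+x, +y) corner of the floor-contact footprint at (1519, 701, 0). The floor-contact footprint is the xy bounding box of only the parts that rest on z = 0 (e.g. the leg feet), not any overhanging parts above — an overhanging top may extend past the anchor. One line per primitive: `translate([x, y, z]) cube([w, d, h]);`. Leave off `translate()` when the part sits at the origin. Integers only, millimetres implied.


translate([402, 378, 0]) cube([24, 323, 735]);
translate([1495, 378, 0]) cube([24, 323, 735]);
translate([426, 378, 0]) cube([1069, 323, 27]);
translate([426, 378, 313]) cube([1069, 323, 27]);
translate([426, 378, 626]) cube([1069, 323, 27]);


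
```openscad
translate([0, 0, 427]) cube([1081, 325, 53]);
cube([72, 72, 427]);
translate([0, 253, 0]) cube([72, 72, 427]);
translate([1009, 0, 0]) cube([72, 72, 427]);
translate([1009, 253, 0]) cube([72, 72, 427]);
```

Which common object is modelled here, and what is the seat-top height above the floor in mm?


A bench. The seat-top height is 480 mm.

A long slab on four corner posts — a bench. The slab sits at z = 427 with thickness 53, so the top is 427 + 53 = 480 mm.


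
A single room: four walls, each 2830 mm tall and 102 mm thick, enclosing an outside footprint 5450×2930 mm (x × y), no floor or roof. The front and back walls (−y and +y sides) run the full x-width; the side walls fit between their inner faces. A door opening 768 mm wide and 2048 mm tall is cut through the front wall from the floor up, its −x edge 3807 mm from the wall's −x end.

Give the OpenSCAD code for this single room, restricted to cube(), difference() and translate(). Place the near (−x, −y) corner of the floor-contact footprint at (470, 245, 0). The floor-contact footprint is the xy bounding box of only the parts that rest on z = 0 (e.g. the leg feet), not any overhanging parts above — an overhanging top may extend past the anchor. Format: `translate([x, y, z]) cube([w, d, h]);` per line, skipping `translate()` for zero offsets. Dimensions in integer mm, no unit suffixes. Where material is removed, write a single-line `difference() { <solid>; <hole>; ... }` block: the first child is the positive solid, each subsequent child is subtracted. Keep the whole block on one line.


difference() { translate([470, 245, 0]) cube([5450, 102, 2830]); translate([4277, 245, 0]) cube([768, 102, 2048]); }
translate([470, 3073, 0]) cube([5450, 102, 2830]);
translate([470, 347, 0]) cube([102, 2726, 2830]);
translate([5818, 347, 0]) cube([102, 2726, 2830]);
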